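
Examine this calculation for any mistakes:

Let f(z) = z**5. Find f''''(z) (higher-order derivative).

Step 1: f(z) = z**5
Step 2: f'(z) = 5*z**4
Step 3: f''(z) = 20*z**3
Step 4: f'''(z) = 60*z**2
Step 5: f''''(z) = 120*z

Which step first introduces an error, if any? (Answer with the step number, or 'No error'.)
No error

All steps in this derivation are correct.
The final answer f''''(z) = 120*z is valid.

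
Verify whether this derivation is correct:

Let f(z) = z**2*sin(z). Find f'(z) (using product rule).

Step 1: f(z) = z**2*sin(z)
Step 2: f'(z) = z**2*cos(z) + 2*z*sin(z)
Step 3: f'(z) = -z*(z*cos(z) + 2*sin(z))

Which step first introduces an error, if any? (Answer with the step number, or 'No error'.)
Step 3

Step 3 is incorrect due to a sign flip.
The step shows: -z*(z*cos(z) + 2*sin(z))
The correct value should be: z*(z*cos(z) + 2*sin(z))

Explanation: The sign of the whole expression was flipped: the term z*(z*cos(z) + 2*sin(z)) was incorrectly written as -z*(z*cos(z) + 2*sin(z))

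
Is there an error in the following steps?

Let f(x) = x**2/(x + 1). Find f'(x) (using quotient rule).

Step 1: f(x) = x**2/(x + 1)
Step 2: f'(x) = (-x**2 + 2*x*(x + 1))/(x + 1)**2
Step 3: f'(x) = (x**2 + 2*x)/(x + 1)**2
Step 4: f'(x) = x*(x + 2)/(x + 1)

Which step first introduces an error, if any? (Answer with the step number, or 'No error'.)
Step 4

Step 4 is incorrect due to a wrong exponent.
The step shows: x*(x + 2)/(x + 1)
The correct value should be: x*(x + 2)/(x + 1)**2

Explanation: The exponent -2 on x + 1 was incorrectly written as -1: the term x*(x + 2)/(x + 1)**2 was incorrectly written as x*(x + 2)/(x + 1)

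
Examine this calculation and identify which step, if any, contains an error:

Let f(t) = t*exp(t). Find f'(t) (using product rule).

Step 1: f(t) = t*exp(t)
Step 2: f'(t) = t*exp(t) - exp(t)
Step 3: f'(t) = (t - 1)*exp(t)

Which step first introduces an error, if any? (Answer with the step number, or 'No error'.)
Step 2

Step 2 is incorrect due to a sign flip.
The step shows: t*exp(t) - exp(t)
The correct value should be: t*exp(t) + exp(t)

Explanation: The sign of one term was flipped: the term exp(t) was incorrectly written as -exp(t)
The later steps are derived from this incorrect expression, so the error originates in Step 2.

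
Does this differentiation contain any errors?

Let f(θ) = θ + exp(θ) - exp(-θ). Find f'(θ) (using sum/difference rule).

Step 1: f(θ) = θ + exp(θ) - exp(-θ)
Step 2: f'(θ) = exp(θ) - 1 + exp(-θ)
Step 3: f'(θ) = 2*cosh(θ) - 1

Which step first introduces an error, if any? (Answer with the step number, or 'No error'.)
Step 2

Step 2 is incorrect due to a sign flip.
The step shows: exp(θ) - 1 + exp(-θ)
The correct value should be: exp(θ) + 1 + exp(-θ)

Explanation: The sign of one term was flipped: the term 1 was incorrectly written as -1
The later steps are derived from this incorrect expression, so the error originates in Step 2.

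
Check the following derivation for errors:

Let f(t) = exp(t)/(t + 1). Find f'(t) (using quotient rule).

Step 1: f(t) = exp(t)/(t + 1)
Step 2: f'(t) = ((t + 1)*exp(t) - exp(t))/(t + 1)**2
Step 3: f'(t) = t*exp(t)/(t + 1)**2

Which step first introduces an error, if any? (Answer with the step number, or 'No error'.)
No error

All steps in this derivation are correct.
The final answer f'(t) = t*exp(t)/(t + 1)**2 is valid.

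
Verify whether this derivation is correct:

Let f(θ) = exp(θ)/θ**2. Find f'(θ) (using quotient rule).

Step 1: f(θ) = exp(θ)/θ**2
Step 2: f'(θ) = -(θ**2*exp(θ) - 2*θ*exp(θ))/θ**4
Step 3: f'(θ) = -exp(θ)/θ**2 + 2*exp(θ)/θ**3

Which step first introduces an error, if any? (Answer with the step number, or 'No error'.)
Step 2

Step 2 is incorrect due to a sign flip.
The step shows: -(θ**2*exp(θ) - 2*θ*exp(θ))/θ**4
The correct value should be: (θ**2*exp(θ) - 2*θ*exp(θ))/θ**4

Explanation: The sign of the whole expression was flipped: the term (θ**2*exp(θ) - 2*θ*exp(θ))/θ**4 was incorrectly written as -(θ**2*exp(θ) - 2*θ*exp(θ))/θ**4
The later steps are derived from this incorrect expression, so the error originates in Step 2.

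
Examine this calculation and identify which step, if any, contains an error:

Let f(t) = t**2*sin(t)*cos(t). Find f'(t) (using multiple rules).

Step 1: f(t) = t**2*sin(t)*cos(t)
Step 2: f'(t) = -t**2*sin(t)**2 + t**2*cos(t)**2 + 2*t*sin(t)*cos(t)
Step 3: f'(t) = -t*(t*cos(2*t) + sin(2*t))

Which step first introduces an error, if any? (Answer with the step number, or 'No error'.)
Step 3

Step 3 is incorrect due to a sign flip.
The step shows: -t*(t*cos(2*t) + sin(2*t))
The correct value should be: t*(t*cos(2*t) + sin(2*t))

Explanation: The sign of the whole expression was flipped: the term t*(t*cos(2*t) + sin(2*t)) was incorrectly written as -t*(t*cos(2*t) + sin(2*t))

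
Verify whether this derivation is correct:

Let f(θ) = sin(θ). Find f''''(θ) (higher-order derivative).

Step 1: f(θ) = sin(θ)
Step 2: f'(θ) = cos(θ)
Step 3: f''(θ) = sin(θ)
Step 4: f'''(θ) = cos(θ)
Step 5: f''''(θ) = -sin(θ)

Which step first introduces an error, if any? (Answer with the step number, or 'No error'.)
Step 3

Step 3 is incorrect due to a sign flip.
The step shows: sin(θ)
The correct value should be: -sin(θ)

Explanation: The sign of the whole expression was flipped: the term -sin(θ) was incorrectly written as sin(θ)
The later steps are derived from this incorrect expression, so the error originates in Step 3.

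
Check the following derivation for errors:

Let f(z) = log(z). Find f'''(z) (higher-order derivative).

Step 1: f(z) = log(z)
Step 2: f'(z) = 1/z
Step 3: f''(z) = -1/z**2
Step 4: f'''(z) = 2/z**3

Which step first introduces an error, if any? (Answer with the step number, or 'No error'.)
No error

All steps in this derivation are correct.
The final answer f'''(z) = 2/z**3 is valid.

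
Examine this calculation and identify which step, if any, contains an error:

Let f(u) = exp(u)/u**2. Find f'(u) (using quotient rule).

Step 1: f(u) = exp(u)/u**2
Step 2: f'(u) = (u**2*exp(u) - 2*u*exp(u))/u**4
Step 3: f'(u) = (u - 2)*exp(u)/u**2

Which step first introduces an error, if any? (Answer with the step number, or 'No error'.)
Step 3

Step 3 is incorrect due to a wrong exponent.
The step shows: (u - 2)*exp(u)/u**2
The correct value should be: (u - 2)*exp(u)/u**3

Explanation: The exponent -3 on u was incorrectly written as -2: the term (u - 2)*exp(u)/u**3 was incorrectly written as (u - 2)*exp(u)/u**2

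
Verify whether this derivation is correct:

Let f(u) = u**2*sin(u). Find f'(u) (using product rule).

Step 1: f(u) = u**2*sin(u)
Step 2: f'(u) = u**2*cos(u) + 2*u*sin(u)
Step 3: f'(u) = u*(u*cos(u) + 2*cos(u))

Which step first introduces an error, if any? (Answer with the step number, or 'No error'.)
Step 3

Step 3 is incorrect due to a wrong trig function.
The step shows: u*(u*cos(u) + 2*cos(u))
The correct value should be: u*(u*cos(u) + 2*sin(u))

Explanation: sin(u) was incorrectly written as cos(u): the term u*(u*cos(u) + 2*sin(u)) was incorrectly written as u*(u*cos(u) + 2*cos(u))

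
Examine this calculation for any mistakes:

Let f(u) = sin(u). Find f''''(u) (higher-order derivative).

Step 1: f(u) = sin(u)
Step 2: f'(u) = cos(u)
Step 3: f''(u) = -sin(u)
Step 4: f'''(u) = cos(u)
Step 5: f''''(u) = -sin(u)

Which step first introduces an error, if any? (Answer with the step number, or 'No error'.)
Step 4

Step 4 is incorrect due to a sign flip.
The step shows: cos(u)
The correct value should be: -cos(u)

Explanation: The sign of the whole expression was flipped: the term -cos(u) was incorrectly written as cos(u)
The later steps are derived from this incorrect expression, so the error originates in Step 4.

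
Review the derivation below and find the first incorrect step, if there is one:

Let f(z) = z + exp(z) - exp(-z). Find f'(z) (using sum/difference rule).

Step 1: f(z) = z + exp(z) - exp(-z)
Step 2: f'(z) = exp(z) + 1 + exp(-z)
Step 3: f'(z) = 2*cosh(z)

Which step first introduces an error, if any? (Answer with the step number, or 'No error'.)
Step 3

Step 3 is incorrect due to a dropped term.
The step shows: 2*cosh(z)
The correct value should be: 2*cosh(z) + 1

Explanation: A term was dropped: the term 1 was incorrectly omitted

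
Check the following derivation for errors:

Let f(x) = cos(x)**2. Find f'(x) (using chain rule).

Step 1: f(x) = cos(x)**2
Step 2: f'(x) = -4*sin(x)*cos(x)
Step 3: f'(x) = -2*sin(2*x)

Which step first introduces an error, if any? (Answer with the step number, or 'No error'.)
Step 2

Step 2 is incorrect due to a wrong coefficient.
The step shows: -4*sin(x)*cos(x)
The correct value should be: -2*sin(x)*cos(x)

Explanation: The coefficient -2 was incorrectly written as -4: the term -2*sin(x)*cos(x) was incorrectly written as -4*sin(x)*cos(x)
The later steps are derived from this incorrect expression, so the error originates in Step 2.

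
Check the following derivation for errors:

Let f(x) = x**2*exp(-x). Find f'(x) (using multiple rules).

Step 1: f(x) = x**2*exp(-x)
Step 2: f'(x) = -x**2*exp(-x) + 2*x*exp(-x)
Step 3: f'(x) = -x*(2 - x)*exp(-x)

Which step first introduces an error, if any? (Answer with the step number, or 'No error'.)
Step 3

Step 3 is incorrect due to a sign flip.
The step shows: -x*(2 - x)*exp(-x)
The correct value should be: x*(2 - x)*exp(-x)

Explanation: The sign of the whole expression was flipped: the term x*(2 - x)*exp(-x) was incorrectly written as -x*(2 - x)*exp(-x)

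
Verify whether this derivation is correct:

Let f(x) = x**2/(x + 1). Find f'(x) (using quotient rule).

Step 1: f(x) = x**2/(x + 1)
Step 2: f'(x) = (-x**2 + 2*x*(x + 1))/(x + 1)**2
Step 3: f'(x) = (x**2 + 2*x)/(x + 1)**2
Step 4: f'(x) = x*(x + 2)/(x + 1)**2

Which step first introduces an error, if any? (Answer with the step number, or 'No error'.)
No error

All steps in this derivation are correct.
The final answer f'(x) = x*(x + 2)/(x + 1)**2 is valid.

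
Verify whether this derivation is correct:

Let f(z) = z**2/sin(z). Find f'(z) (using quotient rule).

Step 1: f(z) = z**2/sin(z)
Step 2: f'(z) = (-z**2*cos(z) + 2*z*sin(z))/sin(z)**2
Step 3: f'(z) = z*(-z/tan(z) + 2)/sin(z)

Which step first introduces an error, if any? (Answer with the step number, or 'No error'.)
No error

All steps in this derivation are correct.
The final answer f'(z) = z*(-z/tan(z) + 2)/sin(z) is valid.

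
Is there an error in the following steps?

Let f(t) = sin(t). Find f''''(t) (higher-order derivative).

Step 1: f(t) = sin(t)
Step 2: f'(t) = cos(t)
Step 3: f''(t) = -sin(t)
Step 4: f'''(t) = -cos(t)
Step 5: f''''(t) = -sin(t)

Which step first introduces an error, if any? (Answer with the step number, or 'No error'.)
Step 5

Step 5 is incorrect due to a sign flip.
The step shows: -sin(t)
The correct value should be: sin(t)

Explanation: The sign of the whole expression was flipped: the term sin(t) was incorrectly written as -sin(t)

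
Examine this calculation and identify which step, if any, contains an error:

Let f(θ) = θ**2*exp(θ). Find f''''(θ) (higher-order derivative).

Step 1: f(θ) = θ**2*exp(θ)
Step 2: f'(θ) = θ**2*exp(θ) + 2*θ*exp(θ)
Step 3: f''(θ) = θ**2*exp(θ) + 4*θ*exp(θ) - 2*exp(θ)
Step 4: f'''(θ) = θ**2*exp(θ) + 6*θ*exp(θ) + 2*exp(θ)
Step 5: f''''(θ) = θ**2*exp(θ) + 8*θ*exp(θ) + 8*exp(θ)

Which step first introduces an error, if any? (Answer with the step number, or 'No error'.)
Step 3

Step 3 is incorrect due to a sign flip.
The step shows: θ**2*exp(θ) + 4*θ*exp(θ) - 2*exp(θ)
The correct value should be: θ**2*exp(θ) + 4*θ*exp(θ) + 2*exp(θ)

Explanation: The sign of one term was flipped: the term 2*exp(θ) was incorrectly written as -2*exp(θ)
The later steps are derived from this incorrect expression, so the error originates in Step 3.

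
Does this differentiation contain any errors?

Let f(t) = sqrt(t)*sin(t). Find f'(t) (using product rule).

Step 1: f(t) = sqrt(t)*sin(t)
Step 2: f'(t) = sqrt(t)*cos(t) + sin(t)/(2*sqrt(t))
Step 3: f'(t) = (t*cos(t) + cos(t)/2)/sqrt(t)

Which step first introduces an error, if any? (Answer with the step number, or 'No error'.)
Step 3

Step 3 is incorrect due to a wrong trig function.
The step shows: (t*cos(t) + cos(t)/2)/sqrt(t)
The correct value should be: (t*cos(t) + sin(t)/2)/sqrt(t)

Explanation: sin(t) was incorrectly written as cos(t): the term (t*cos(t) + sin(t)/2)/sqrt(t) was incorrectly written as (t*cos(t) + cos(t)/2)/sqrt(t)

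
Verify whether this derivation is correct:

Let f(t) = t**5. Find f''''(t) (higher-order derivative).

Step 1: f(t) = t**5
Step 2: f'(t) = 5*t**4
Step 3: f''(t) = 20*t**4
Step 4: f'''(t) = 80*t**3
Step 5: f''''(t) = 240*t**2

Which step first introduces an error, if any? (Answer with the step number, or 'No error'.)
Step 3

Step 3 is incorrect due to a wrong exponent.
The step shows: 20*t**4
The correct value should be: 20*t**3

Explanation: The exponent 3 on t was incorrectly written as 4: the term 20*t**3 was incorrectly written as 20*t**4
The later steps are derived from this incorrect expression, so the error originates in Step 3.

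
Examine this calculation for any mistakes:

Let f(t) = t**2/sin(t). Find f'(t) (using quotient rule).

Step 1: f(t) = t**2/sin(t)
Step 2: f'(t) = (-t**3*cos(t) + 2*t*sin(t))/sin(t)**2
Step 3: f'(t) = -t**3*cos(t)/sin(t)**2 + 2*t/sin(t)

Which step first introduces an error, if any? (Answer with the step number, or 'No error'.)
Step 2

Step 2 is incorrect due to a wrong exponent.
The step shows: (-t**3*cos(t) + 2*t*sin(t))/sin(t)**2
The correct value should be: (-t**2*cos(t) + 2*t*sin(t))/sin(t)**2

Explanation: The exponent 2 on t was incorrectly written as 3: the term (-t**2*cos(t) + 2*t*sin(t))/sin(t)**2 was incorrectly written as (-t**3*cos(t) + 2*t*sin(t))/sin(t)**2
The later steps are derived from this incorrect expression, so the error originates in Step 2.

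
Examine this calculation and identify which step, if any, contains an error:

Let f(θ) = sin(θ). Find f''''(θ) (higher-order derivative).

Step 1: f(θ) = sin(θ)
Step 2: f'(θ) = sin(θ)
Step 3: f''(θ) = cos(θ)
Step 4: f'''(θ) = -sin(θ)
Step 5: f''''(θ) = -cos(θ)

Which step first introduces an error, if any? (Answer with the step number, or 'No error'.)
Step 2

Step 2 is incorrect due to a wrong trig function.
The step shows: sin(θ)
The correct value should be: cos(θ)

Explanation: cos(θ) was incorrectly written as sin(θ): the term cos(θ) was incorrectly written as sin(θ)
The later steps are derived from this incorrect expression, so the error originates in Step 2.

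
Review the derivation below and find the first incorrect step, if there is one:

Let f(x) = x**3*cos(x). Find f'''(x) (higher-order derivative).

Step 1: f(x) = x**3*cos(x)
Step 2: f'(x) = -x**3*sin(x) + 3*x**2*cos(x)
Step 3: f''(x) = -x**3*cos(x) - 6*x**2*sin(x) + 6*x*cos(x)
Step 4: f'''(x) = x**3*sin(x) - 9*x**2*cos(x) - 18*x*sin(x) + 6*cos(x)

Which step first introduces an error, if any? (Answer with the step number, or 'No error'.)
No error

All steps in this derivation are correct.
The final answer f'''(x) = x**3*sin(x) - 9*x**2*cos(x) - 18*x*sin(x) + 6*cos(x) is valid.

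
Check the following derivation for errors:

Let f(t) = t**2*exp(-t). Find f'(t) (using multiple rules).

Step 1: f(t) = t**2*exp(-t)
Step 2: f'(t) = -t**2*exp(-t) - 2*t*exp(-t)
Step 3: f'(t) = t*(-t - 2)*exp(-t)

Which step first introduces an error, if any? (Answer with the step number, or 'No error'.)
Step 2

Step 2 is incorrect due to a sign flip.
The step shows: -t**2*exp(-t) - 2*t*exp(-t)
The correct value should be: -t**2*exp(-t) + 2*t*exp(-t)

Explanation: The sign of one term was flipped: the term 2*t*exp(-t) was incorrectly written as -2*t*exp(-t)
The later steps are derived from this incorrect expression, so the error originates in Step 2.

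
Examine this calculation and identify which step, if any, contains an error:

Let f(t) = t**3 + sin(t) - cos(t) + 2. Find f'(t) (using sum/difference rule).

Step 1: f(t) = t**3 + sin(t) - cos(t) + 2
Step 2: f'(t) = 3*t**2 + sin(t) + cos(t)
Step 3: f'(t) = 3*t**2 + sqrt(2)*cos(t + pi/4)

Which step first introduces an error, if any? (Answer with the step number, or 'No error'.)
Step 3

Step 3 is incorrect due to a wrong trig function.
The step shows: 3*t**2 + sqrt(2)*cos(t + pi/4)
The correct value should be: 3*t**2 + sqrt(2)*sin(t + pi/4)

Explanation: sin(t + pi/4) was incorrectly written as cos(t + pi/4): the term sqrt(2)*sin(t + pi/4) was incorrectly written as sqrt(2)*cos(t + pi/4)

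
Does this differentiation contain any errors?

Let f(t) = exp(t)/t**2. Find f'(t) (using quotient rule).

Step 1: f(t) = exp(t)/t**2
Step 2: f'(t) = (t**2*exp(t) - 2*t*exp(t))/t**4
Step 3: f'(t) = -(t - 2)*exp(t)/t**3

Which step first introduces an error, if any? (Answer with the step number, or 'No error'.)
Step 3

Step 3 is incorrect due to a sign flip.
The step shows: -(t - 2)*exp(t)/t**3
The correct value should be: (t - 2)*exp(t)/t**3

Explanation: The sign of the whole expression was flipped: the term (t - 2)*exp(t)/t**3 was incorrectly written as -(t - 2)*exp(t)/t**3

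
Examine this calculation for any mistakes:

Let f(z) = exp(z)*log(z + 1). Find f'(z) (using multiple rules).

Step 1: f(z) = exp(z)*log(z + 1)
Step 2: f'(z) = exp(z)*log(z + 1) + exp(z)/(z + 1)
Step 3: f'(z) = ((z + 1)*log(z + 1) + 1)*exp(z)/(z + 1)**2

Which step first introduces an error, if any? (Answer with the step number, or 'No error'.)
Step 3

Step 3 is incorrect due to a wrong exponent.
The step shows: ((z + 1)*log(z + 1) + 1)*exp(z)/(z + 1)**2
The correct value should be: ((z + 1)*log(z + 1) + 1)*exp(z)/(z + 1)

Explanation: The exponent -1 on z + 1 was incorrectly written as -2: the term ((z + 1)*log(z + 1) + 1)*exp(z)/(z + 1) was incorrectly written as ((z + 1)*log(z + 1) + 1)*exp(z)/(z + 1)**2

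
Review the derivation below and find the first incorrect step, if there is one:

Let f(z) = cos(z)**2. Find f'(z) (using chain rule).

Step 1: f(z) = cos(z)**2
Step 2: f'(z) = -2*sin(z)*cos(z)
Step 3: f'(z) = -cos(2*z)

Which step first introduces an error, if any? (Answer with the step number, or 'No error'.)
Step 3

Step 3 is incorrect due to a wrong trig function.
The step shows: -cos(2*z)
The correct value should be: -sin(2*z)

Explanation: sin(2*z) was incorrectly written as cos(2*z): the term -sin(2*z) was incorrectly written as -cos(2*z)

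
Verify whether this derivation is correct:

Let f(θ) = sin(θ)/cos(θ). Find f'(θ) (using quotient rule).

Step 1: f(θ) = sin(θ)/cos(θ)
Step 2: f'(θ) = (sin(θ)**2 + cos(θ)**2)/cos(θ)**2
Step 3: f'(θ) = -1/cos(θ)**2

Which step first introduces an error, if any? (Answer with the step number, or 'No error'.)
Step 3

Step 3 is incorrect due to a sign flip.
The step shows: -1/cos(θ)**2
The correct value should be: cos(θ)**(-2)

Explanation: The sign of the whole expression was flipped: the term cos(θ)**(-2) was incorrectly written as -1/cos(θ)**2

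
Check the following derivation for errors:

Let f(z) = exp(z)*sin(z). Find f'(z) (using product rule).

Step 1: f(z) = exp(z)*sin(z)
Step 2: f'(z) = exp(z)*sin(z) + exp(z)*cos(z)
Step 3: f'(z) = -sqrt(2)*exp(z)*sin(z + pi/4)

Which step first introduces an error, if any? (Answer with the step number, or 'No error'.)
Step 3

Step 3 is incorrect due to a sign flip.
The step shows: -sqrt(2)*exp(z)*sin(z + pi/4)
The correct value should be: sqrt(2)*exp(z)*sin(z + pi/4)

Explanation: The sign of the whole expression was flipped: the term sqrt(2)*exp(z)*sin(z + pi/4) was incorrectly written as -sqrt(2)*exp(z)*sin(z + pi/4)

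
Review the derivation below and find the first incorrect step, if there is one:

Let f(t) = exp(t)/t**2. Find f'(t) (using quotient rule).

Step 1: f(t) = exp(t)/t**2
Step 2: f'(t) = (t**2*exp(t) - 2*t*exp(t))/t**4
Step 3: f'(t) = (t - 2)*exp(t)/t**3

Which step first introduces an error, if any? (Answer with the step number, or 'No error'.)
No error

All steps in this derivation are correct.
The final answer f'(t) = (t - 2)*exp(t)/t**3 is valid.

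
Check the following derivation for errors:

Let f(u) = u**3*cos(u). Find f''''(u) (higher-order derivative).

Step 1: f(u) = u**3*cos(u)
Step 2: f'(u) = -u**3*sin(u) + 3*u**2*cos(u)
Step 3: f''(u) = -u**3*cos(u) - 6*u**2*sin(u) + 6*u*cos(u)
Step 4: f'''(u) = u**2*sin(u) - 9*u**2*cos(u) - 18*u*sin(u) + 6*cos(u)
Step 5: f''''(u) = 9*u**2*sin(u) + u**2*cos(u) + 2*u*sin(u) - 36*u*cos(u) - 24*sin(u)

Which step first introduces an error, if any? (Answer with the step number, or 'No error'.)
Step 4

Step 4 is incorrect due to a wrong exponent.
The step shows: u**2*sin(u) - 9*u**2*cos(u) - 18*u*sin(u) + 6*cos(u)
The correct value should be: u**3*sin(u) - 9*u**2*cos(u) - 18*u*sin(u) + 6*cos(u)

Explanation: The exponent 3 on u was incorrectly written as 2: the term u**3*sin(u) was incorrectly written as u**2*sin(u)
The later steps are derived from this incorrect expression, so the error originates in Step 4.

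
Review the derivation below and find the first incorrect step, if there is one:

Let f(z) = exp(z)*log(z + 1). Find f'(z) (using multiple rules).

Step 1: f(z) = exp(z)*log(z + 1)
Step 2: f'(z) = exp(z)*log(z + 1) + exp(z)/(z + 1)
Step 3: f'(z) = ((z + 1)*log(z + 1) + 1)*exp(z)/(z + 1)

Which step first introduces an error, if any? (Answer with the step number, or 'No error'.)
No error

All steps in this derivation are correct.
The final answer f'(z) = ((z + 1)*log(z + 1) + 1)*exp(z)/(z + 1) is valid.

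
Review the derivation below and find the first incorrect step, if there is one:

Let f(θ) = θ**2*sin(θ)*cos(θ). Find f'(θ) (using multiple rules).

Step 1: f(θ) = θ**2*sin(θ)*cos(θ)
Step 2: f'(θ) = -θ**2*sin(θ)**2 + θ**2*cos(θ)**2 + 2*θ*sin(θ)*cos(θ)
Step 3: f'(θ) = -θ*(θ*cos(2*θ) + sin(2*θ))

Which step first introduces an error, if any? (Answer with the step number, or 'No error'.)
Step 3

Step 3 is incorrect due to a sign flip.
The step shows: -θ*(θ*cos(2*θ) + sin(2*θ))
The correct value should be: θ*(θ*cos(2*θ) + sin(2*θ))

Explanation: The sign of the whole expression was flipped: the term θ*(θ*cos(2*θ) + sin(2*θ)) was incorrectly written as -θ*(θ*cos(2*θ) + sin(2*θ))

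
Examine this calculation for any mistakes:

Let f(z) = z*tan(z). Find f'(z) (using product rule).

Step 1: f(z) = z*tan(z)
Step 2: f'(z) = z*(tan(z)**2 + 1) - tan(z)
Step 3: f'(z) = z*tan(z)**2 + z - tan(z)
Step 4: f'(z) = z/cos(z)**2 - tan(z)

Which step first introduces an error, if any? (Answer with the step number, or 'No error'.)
Step 2

Step 2 is incorrect due to a sign flip.
The step shows: z*(tan(z)**2 + 1) - tan(z)
The correct value should be: z*(tan(z)**2 + 1) + tan(z)

Explanation: The sign of one term was flipped: the term tan(z) was incorrectly written as -tan(z)
The later steps are derived from this incorrect expression, so the error originates in Step 2.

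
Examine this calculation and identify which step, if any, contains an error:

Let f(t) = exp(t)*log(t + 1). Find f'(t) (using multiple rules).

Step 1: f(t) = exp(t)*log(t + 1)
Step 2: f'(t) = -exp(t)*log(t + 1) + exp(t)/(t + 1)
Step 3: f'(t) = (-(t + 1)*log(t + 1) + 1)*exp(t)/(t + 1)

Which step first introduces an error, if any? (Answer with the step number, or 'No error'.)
Step 2

Step 2 is incorrect due to a sign flip.
The step shows: -exp(t)*log(t + 1) + exp(t)/(t + 1)
The correct value should be: exp(t)*log(t + 1) + exp(t)/(t + 1)

Explanation: The sign of one term was flipped: the term exp(t)*log(t + 1) was incorrectly written as -exp(t)*log(t + 1)
The later steps are derived from this incorrect expression, so the error originates in Step 2.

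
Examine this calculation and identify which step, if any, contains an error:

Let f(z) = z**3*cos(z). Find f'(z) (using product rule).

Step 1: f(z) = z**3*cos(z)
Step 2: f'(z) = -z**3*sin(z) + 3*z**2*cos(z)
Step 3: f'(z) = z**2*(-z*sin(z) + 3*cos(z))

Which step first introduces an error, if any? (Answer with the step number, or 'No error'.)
No error

All steps in this derivation are correct.
The final answer f'(z) = z**2*(-z*sin(z) + 3*cos(z)) is valid.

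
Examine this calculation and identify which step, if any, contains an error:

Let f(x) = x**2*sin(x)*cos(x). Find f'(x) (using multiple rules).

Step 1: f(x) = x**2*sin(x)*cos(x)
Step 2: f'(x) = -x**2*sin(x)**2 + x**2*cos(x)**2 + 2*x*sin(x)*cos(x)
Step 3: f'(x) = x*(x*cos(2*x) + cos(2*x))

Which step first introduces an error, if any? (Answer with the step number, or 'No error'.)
Step 3

Step 3 is incorrect due to a wrong trig function.
The step shows: x*(x*cos(2*x) + cos(2*x))
The correct value should be: x*(x*cos(2*x) + sin(2*x))

Explanation: sin(2*x) was incorrectly written as cos(2*x): the term x*(x*cos(2*x) + sin(2*x)) was incorrectly written as x*(x*cos(2*x) + cos(2*x))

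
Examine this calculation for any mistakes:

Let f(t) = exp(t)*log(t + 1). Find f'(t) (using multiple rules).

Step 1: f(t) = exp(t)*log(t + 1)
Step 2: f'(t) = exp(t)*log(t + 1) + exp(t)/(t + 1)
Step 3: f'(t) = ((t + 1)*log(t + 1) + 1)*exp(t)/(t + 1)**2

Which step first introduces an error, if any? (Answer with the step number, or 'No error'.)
Step 3

Step 3 is incorrect due to a wrong exponent.
The step shows: ((t + 1)*log(t + 1) + 1)*exp(t)/(t + 1)**2
The correct value should be: ((t + 1)*log(t + 1) + 1)*exp(t)/(t + 1)

Explanation: The exponent -1 on t + 1 was incorrectly written as -2: the term ((t + 1)*log(t + 1) + 1)*exp(t)/(t + 1) was incorrectly written as ((t + 1)*log(t + 1) + 1)*exp(t)/(t + 1)**2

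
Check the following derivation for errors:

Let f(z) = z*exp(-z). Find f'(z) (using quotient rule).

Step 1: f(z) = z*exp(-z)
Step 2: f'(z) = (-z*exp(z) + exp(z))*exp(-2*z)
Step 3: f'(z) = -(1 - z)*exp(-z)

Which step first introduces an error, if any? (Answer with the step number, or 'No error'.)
Step 3

Step 3 is incorrect due to a sign flip.
The step shows: -(1 - z)*exp(-z)
The correct value should be: (1 - z)*exp(-z)

Explanation: The sign of the whole expression was flipped: the term (1 - z)*exp(-z) was incorrectly written as -(1 - z)*exp(-z)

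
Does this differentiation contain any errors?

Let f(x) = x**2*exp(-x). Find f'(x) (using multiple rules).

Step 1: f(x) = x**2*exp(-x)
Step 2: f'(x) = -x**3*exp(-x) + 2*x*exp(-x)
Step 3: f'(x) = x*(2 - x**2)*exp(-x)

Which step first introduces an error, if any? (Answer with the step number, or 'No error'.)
Step 2

Step 2 is incorrect due to a wrong exponent.
The step shows: -x**3*exp(-x) + 2*x*exp(-x)
The correct value should be: -x**2*exp(-x) + 2*x*exp(-x)

Explanation: The exponent 2 on x was incorrectly written as 3: the term -x**2*exp(-x) was incorrectly written as -x**3*exp(-x)
The later steps are derived from this incorrect expression, so the error originates in Step 2.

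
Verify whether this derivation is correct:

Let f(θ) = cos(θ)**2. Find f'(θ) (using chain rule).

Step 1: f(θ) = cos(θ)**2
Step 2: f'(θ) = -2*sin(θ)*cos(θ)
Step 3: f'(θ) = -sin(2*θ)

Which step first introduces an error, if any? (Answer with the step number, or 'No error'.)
No error

All steps in this derivation are correct.
The final answer f'(θ) = -sin(2*θ) is valid.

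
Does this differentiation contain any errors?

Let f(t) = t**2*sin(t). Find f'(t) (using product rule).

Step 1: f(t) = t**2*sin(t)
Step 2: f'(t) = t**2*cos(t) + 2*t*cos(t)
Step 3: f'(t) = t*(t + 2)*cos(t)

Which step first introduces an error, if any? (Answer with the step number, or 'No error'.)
Step 2

Step 2 is incorrect due to a wrong trig function.
The step shows: t**2*cos(t) + 2*t*cos(t)
The correct value should be: t**2*cos(t) + 2*t*sin(t)

Explanation: sin(t) was incorrectly written as cos(t): the term 2*t*sin(t) was incorrectly written as 2*t*cos(t)
The later steps are derived from this incorrect expression, so the error originates in Step 2.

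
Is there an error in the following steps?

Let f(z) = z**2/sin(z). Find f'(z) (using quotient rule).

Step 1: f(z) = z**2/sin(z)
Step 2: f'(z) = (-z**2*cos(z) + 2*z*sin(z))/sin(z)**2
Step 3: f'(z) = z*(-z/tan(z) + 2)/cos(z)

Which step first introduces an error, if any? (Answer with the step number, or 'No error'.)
Step 3

Step 3 is incorrect due to a wrong trig function.
The step shows: z*(-z/tan(z) + 2)/cos(z)
The correct value should be: z*(-z/tan(z) + 2)/sin(z)

Explanation: sin(z) was incorrectly written as cos(z): the term z*(-z/tan(z) + 2)/sin(z) was incorrectly written as z*(-z/tan(z) + 2)/cos(z)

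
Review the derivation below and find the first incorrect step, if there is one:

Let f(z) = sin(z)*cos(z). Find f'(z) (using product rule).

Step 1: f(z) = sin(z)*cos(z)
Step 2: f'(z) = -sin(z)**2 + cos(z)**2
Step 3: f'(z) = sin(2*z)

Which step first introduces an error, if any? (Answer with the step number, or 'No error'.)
Step 3

Step 3 is incorrect due to a wrong trig function.
The step shows: sin(2*z)
The correct value should be: cos(2*z)

Explanation: cos(2*z) was incorrectly written as sin(2*z): the term cos(2*z) was incorrectly written as sin(2*z)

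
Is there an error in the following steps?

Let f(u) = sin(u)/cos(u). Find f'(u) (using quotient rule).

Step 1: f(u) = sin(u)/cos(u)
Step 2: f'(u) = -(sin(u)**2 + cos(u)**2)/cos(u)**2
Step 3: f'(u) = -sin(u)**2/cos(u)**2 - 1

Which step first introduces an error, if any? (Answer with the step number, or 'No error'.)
Step 2

Step 2 is incorrect due to a sign flip.
The step shows: -(sin(u)**2 + cos(u)**2)/cos(u)**2
The correct value should be: (sin(u)**2 + cos(u)**2)/cos(u)**2

Explanation: The sign of the whole expression was flipped: the term (sin(u)**2 + cos(u)**2)/cos(u)**2 was incorrectly written as -(sin(u)**2 + cos(u)**2)/cos(u)**2
The later steps are derived from this incorrect expression, so the error originates in Step 2.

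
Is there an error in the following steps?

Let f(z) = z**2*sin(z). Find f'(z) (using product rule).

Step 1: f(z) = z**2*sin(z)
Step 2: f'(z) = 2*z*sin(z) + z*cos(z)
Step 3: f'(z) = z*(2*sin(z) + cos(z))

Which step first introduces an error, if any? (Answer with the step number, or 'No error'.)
Step 2

Step 2 is incorrect due to a wrong exponent.
The step shows: 2*z*sin(z) + z*cos(z)
The correct value should be: z**2*cos(z) + 2*z*sin(z)

Explanation: The exponent 2 on z was incorrectly written as 1: the term z**2*cos(z) was incorrectly written as z*cos(z)
The later steps are derived from this incorrect expression, so the error originates in Step 2.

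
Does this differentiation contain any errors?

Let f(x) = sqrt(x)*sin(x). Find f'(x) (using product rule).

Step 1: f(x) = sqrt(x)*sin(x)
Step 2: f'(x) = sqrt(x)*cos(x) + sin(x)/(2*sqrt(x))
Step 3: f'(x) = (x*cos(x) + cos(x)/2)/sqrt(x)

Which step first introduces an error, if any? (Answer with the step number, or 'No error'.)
Step 3

Step 3 is incorrect due to a wrong trig function.
The step shows: (x*cos(x) + cos(x)/2)/sqrt(x)
The correct value should be: (x*cos(x) + sin(x)/2)/sqrt(x)

Explanation: sin(x) was incorrectly written as cos(x): the term (x*cos(x) + sin(x)/2)/sqrt(x) was incorrectly written as (x*cos(x) + cos(x)/2)/sqrt(x)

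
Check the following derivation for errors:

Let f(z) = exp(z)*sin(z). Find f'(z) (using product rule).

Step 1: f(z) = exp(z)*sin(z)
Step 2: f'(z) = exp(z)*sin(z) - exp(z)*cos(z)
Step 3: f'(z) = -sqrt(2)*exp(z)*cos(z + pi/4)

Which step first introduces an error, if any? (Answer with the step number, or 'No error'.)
Step 2

Step 2 is incorrect due to a sign flip.
The step shows: exp(z)*sin(z) - exp(z)*cos(z)
The correct value should be: exp(z)*sin(z) + exp(z)*cos(z)

Explanation: The sign of one term was flipped: the term exp(z)*cos(z) was incorrectly written as -exp(z)*cos(z)
The later steps are derived from this incorrect expression, so the error originates in Step 2.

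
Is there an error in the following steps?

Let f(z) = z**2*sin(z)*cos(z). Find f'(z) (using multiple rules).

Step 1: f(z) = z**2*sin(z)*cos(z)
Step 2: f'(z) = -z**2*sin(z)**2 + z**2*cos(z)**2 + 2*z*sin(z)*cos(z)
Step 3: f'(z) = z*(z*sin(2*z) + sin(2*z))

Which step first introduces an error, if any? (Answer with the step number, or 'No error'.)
Step 3

Step 3 is incorrect due to a wrong trig function.
The step shows: z*(z*sin(2*z) + sin(2*z))
The correct value should be: z*(z*cos(2*z) + sin(2*z))

Explanation: cos(2*z) was incorrectly written as sin(2*z): the term z*(z*cos(2*z) + sin(2*z)) was incorrectly written as z*(z*sin(2*z) + sin(2*z))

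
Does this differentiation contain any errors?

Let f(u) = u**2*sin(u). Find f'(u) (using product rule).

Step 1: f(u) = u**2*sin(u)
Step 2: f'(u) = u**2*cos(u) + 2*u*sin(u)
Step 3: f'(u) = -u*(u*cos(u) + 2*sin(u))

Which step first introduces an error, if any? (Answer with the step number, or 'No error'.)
Step 3

Step 3 is incorrect due to a sign flip.
The step shows: -u*(u*cos(u) + 2*sin(u))
The correct value should be: u*(u*cos(u) + 2*sin(u))

Explanation: The sign of the whole expression was flipped: the term u*(u*cos(u) + 2*sin(u)) was incorrectly written as -u*(u*cos(u) + 2*sin(u))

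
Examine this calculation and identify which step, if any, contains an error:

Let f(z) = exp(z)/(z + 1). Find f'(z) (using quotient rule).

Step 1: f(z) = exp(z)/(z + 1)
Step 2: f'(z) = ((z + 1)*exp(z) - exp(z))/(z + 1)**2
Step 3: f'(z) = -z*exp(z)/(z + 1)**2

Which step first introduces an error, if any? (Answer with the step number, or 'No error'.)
Step 3

Step 3 is incorrect due to a sign flip.
The step shows: -z*exp(z)/(z + 1)**2
The correct value should be: z*exp(z)/(z + 1)**2

Explanation: The sign of the whole expression was flipped: the term z*exp(z)/(z + 1)**2 was incorrectly written as -z*exp(z)/(z + 1)**2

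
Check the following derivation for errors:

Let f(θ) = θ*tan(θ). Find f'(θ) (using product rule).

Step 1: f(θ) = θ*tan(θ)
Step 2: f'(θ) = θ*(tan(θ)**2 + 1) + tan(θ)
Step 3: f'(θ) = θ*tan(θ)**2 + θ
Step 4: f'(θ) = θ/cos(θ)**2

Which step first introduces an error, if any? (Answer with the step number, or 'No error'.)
Step 3

Step 3 is incorrect due to a dropped term.
The step shows: θ*tan(θ)**2 + θ
The correct value should be: θ*tan(θ)**2 + θ + tan(θ)

Explanation: A term was dropped: the term tan(θ) was incorrectly omitted
The later steps are derived from this incorrect expression, so the error originates in Step 3.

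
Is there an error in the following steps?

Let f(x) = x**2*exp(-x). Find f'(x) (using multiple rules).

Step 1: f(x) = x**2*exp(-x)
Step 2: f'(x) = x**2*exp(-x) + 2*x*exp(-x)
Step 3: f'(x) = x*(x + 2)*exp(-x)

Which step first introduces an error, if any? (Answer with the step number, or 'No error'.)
Step 2

Step 2 is incorrect due to a sign flip.
The step shows: x**2*exp(-x) + 2*x*exp(-x)
The correct value should be: -x**2*exp(-x) + 2*x*exp(-x)

Explanation: The sign of one term was flipped: the term -x**2*exp(-x) was incorrectly written as x**2*exp(-x)
The later steps are derived from this incorrect expression, so the error originates in Step 2.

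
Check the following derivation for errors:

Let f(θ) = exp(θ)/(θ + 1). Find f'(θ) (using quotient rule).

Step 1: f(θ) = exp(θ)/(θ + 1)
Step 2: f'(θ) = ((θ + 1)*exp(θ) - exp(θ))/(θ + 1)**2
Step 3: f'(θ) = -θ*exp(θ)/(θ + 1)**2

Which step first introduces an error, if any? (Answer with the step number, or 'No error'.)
Step 3

Step 3 is incorrect due to a sign flip.
The step shows: -θ*exp(θ)/(θ + 1)**2
The correct value should be: θ*exp(θ)/(θ + 1)**2

Explanation: The sign of the whole expression was flipped: the term θ*exp(θ)/(θ + 1)**2 was incorrectly written as -θ*exp(θ)/(θ + 1)**2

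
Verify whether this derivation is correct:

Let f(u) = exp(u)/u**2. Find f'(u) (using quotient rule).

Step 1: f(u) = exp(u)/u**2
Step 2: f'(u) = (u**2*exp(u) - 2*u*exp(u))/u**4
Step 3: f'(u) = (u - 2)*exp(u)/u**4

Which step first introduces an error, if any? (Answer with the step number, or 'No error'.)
Step 3

Step 3 is incorrect due to a wrong exponent.
The step shows: (u - 2)*exp(u)/u**4
The correct value should be: (u - 2)*exp(u)/u**3

Explanation: The exponent -3 on u was incorrectly written as -4: the term (u - 2)*exp(u)/u**3 was incorrectly written as (u - 2)*exp(u)/u**4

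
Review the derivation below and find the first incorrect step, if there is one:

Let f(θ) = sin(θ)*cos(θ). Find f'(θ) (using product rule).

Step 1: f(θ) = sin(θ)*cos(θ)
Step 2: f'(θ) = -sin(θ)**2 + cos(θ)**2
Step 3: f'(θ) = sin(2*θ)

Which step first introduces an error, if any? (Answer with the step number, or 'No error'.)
Step 3

Step 3 is incorrect due to a wrong trig function.
The step shows: sin(2*θ)
The correct value should be: cos(2*θ)

Explanation: cos(2*θ) was incorrectly written as sin(2*θ): the term cos(2*θ) was incorrectly written as sin(2*θ)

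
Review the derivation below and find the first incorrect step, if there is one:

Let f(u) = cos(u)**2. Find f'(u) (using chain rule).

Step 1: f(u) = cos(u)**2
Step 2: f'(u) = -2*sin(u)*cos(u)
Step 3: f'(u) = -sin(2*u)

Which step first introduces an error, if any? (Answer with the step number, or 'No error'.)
No error

All steps in this derivation are correct.
The final answer f'(u) = -sin(2*u) is valid.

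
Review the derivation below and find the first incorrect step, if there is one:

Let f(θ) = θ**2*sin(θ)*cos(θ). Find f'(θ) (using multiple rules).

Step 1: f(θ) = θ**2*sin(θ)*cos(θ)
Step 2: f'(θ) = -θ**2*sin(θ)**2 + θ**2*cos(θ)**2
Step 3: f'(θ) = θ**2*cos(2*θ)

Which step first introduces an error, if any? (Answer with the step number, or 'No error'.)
Step 2

Step 2 is incorrect due to a dropped term.
The step shows: -θ**2*sin(θ)**2 + θ**2*cos(θ)**2
The correct value should be: -θ**2*sin(θ)**2 + θ**2*cos(θ)**2 + 2*θ*sin(θ)*cos(θ)

Explanation: A term was dropped: the term 2*θ*sin(θ)*cos(θ) was incorrectly omitted
The later steps are derived from this incorrect expression, so the error originates in Step 2.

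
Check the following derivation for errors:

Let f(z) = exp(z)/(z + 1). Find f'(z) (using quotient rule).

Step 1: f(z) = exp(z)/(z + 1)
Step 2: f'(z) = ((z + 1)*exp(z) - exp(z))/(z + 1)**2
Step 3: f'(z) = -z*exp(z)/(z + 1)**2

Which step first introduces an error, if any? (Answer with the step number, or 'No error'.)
Step 3

Step 3 is incorrect due to a sign flip.
The step shows: -z*exp(z)/(z + 1)**2
The correct value should be: z*exp(z)/(z + 1)**2

Explanation: The sign of the whole expression was flipped: the term z*exp(z)/(z + 1)**2 was incorrectly written as -z*exp(z)/(z + 1)**2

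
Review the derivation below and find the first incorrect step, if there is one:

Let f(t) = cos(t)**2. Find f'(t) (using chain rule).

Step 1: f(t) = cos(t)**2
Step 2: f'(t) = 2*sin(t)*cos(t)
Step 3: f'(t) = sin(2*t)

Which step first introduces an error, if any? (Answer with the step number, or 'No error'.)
Step 2

Step 2 is incorrect due to a sign flip.
The step shows: 2*sin(t)*cos(t)
The correct value should be: -2*sin(t)*cos(t)

Explanation: The sign of the whole expression was flipped: the term -2*sin(t)*cos(t) was incorrectly written as 2*sin(t)*cos(t)
The later steps are derived from this incorrect expression, so the error originates in Step 2.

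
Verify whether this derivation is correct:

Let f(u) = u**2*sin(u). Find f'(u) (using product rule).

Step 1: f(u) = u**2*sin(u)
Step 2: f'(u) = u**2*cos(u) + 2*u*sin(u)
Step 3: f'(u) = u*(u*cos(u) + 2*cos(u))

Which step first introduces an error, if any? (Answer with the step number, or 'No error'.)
Step 3

Step 3 is incorrect due to a wrong trig function.
The step shows: u*(u*cos(u) + 2*cos(u))
The correct value should be: u*(u*cos(u) + 2*sin(u))

Explanation: sin(u) was incorrectly written as cos(u): the term u*(u*cos(u) + 2*sin(u)) was incorrectly written as u*(u*cos(u) + 2*cos(u))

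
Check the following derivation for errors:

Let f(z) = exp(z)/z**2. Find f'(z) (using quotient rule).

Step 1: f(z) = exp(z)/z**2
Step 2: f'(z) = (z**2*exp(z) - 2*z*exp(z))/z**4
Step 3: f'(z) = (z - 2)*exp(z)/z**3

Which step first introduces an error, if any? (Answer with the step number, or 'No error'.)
No error

All steps in this derivation are correct.
The final answer f'(z) = (z - 2)*exp(z)/z**3 is valid.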